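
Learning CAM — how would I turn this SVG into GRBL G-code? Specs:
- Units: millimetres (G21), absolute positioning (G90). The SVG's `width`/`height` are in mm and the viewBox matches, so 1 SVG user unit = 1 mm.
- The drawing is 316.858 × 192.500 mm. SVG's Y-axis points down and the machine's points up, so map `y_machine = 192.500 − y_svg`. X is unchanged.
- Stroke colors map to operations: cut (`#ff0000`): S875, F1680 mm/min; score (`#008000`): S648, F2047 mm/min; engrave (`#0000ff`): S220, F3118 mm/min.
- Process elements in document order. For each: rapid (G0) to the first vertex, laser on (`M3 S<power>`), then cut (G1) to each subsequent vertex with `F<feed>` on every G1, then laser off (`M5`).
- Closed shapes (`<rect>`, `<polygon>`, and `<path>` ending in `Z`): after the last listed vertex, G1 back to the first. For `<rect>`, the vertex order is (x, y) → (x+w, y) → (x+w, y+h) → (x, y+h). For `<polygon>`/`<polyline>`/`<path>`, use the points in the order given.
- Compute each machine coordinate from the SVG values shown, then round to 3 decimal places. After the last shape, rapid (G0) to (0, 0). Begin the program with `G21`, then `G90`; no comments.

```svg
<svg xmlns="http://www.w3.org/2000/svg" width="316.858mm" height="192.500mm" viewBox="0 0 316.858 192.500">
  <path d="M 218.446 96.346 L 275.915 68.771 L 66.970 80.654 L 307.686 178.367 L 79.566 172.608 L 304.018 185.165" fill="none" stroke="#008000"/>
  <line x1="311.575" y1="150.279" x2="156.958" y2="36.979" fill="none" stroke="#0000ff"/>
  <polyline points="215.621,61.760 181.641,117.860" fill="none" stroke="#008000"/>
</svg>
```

G21
G90
G0 X218.446 Y96.154
M3 S648
G1 X275.915 Y123.729 F2047
G1 X66.970 Y111.846 F2047
G1 X307.686 Y14.133 F2047
G1 X79.566 Y19.892 F2047
G1 X304.018 Y7.335 F2047
M5
G0 X311.575 Y42.221
M3 S220
G1 X156.958 Y155.521 F3118
M5
G0 X215.621 Y130.740
M3 S648
G1 X181.641 Y74.640 F2047
M5
G0 X0.000 Y0.000

viewBox `0 0 316.858 192.500` with mm width/height → 1 unit = 1 mm. Flip: y_m = 192.500 − y_svg.

**Shape 1** — `<path>` open polyline, stroke `#008000` → score (S648, F2047). Machine vertices: (218.446,96.154) → (275.915,123.729) → (66.970,111.846) → (307.686,14.133) → (79.566,19.892) → (304.018,7.335). Open path.

**Shape 2** — `<line>` line segment, stroke `#0000ff` → engrave (S220, F3118). Machine vertices: (311.575,42.221) → (156.958,155.521). Open path.

**Shape 3** — `<polyline>` line segment, stroke `#008000` → score (S648, F2047). Machine vertices: (215.621,130.740) → (181.641,74.640). Open path.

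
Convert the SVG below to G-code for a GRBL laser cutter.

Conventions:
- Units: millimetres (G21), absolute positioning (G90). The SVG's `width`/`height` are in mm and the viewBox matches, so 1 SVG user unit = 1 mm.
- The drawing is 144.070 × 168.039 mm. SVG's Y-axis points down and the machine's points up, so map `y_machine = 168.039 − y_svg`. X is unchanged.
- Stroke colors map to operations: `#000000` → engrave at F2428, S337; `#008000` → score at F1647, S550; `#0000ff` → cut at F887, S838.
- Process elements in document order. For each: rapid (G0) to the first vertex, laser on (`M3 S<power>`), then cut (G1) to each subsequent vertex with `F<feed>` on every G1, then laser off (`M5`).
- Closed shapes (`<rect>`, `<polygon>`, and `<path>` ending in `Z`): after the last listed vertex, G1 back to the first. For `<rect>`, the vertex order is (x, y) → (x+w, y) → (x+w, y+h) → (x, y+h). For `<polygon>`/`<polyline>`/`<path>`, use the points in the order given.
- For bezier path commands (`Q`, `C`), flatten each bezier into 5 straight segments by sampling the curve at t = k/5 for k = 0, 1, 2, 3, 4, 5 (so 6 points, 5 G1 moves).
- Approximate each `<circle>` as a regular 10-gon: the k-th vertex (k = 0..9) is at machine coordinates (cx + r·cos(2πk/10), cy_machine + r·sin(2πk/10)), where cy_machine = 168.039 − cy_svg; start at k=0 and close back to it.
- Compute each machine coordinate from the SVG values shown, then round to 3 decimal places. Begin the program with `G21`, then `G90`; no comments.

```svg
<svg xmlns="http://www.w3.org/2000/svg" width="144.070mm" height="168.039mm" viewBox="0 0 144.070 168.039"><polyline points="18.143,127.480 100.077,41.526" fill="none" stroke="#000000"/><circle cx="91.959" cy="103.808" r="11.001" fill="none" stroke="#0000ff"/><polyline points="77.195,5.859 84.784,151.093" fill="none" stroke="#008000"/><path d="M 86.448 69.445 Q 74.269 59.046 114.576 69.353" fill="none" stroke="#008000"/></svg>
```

G21
G90
G0 X18.143 Y40.559
M3 S337
G1 X100.077 Y126.513 F2428
M5
G0 X102.960 Y64.231
M3 S838
G1 X100.859 Y70.697 F887
G1 X95.358 Y74.694 F887
G1 X88.560 Y74.694 F887
G1 X83.059 Y70.697 F887
G1 X80.958 Y64.231 F887
G1 X83.059 Y57.765 F887
G1 X88.560 Y53.768 F887
G1 X95.358 Y53.768 F887
G1 X100.859 Y57.765 F887
G1 X102.960 Y64.231 F887
M5
G0 X77.195 Y162.180
M3 S550
G1 X84.784 Y16.946 F1647
M5
G0 X86.448 Y98.594
M3 S550
G1 X83.676 Y101.925 F1647
G1 X85.103 Y103.600 F1647
G1 X90.728 Y103.619 F1647
G1 X100.553 Y101.981 F1647
G1 X114.576 Y98.686 F1647
M5

Since the viewBox matches the mm dimensions, user units are millimetres directly. The only transform is the Y-flip y_m = 168.039 − y_svg.

Shape 1 is a line segment drawn with `<polyline>`. Its stroke #000000 means engrave at S337, F2428. After flipping Y the toolpath is (18.143,40.559) → (100.077,126.513).

Shape 2 is a circle drawn with `<circle>`. Its stroke #0000ff means cut at S838, F887. After flipping Y the toolpath is (102.960,64.231) → (100.859,70.697) → (95.358,74.694) → (88.560,74.694) → (83.059,70.697) → (80.958,64.231) → (83.059,57.765) → (88.560,53.768) → (95.358,53.768) → (100.859,57.765) → (102.960,64.231), returning to the start.

Shape 3 is a line segment drawn with `<polyline>`. Its stroke #008000 means score at S550, F1647. After flipping Y the toolpath is (77.195,162.180) → (84.784,16.946).

Shape 4 is a quadratic bezier drawn with `<path>`. Its stroke #008000 means score at S550, F1647. After flipping Y the toolpath is (86.448,98.594) → (83.676,101.925) → (85.103,103.600) → (90.728,103.619) → (100.553,101.981) → (114.576,98.686).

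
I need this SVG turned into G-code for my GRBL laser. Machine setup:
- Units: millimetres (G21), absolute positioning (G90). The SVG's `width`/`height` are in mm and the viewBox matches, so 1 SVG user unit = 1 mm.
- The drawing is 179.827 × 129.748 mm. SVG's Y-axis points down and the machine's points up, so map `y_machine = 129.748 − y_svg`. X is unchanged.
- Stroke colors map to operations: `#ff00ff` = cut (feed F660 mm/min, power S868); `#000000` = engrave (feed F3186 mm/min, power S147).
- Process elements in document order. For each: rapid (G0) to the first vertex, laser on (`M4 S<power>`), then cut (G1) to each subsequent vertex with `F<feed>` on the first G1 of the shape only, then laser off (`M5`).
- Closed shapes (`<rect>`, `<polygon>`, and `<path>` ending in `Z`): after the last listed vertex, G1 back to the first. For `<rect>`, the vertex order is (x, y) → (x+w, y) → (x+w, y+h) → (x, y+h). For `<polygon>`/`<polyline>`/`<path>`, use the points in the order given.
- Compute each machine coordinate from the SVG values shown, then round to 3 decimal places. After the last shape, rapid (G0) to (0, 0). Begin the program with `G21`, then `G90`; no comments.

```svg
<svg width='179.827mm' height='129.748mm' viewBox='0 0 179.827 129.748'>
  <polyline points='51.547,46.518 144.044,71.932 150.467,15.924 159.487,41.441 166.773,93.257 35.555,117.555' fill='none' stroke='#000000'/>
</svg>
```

G21
G90
G0 X51.547 Y83.230
M4 S147
G1 X144.044 Y57.816 F3186
G1 X150.467 Y113.824
G1 X159.487 Y88.307
G1 X166.773 Y36.491
G1 X35.555 Y12.193
M5
G0 X0.000 Y0.000

Since the viewBox matches the mm dimensions, user units are millimetres directly. The only transform is the Y-flip y_m = 129.748 − y_svg.

Shape 1 is a open polyline drawn with `<polyline>`. Its stroke #000000 means engrave at S147, F3186. After flipping Y the toolpath is (51.547,83.230) → (144.044,57.816) → (150.467,113.824) → (159.487,88.307) → (166.773,36.491) → (35.555,12.193).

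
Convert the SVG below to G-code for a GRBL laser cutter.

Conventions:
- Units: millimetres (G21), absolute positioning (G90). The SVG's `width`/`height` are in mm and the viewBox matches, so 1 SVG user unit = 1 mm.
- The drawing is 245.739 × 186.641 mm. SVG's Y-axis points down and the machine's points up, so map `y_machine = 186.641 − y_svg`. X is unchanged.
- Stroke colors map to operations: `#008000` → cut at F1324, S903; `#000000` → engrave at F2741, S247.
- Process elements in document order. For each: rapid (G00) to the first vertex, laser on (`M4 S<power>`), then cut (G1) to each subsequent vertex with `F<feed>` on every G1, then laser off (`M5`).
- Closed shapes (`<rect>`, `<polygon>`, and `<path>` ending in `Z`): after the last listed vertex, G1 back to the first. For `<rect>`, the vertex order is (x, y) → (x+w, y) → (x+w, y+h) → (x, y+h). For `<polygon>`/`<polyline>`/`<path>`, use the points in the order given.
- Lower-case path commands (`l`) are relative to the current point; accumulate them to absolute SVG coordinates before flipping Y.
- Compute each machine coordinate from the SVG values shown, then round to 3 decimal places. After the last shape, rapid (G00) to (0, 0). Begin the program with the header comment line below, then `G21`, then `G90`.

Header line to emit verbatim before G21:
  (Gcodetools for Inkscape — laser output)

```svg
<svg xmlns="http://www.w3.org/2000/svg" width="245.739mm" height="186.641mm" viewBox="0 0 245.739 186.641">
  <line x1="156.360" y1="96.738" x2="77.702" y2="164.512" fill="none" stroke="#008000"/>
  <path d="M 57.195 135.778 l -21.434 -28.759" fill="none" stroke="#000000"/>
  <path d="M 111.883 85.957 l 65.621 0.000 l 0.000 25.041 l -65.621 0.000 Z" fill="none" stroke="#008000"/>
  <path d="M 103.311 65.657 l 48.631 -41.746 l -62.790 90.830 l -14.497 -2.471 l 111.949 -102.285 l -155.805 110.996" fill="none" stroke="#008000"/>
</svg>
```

viewBox `0 0 245.739 186.641` with mm width/height → 1 unit = 1 mm. Flip: y_m = 186.641 − y_svg.

**Shape 1** — `<line>` line segment, stroke `#008000` → cut (S903, F1324). Machine vertices: (156.360,89.903) → (77.702,22.129). Open path.

**Shape 2** — `<path>` line segment, stroke `#000000` → engrave (S247, F2741). Machine vertices: (57.195,50.863) → (35.761,79.622). Open path.

**Shape 3** — `<path>` rectangle, stroke `#008000` → cut (S903, F1324). Machine vertices: (111.883,100.684) → (177.504,100.684) → (177.504,75.643) → (111.883,75.643) → (111.883,100.684). Closed: final G1 returns to the first vertex.

**Shape 4** — `<path>` open polyline, stroke `#008000` → cut (S903, F1324). Machine vertices: (103.311,120.984) → (151.942,162.730) → (89.152,71.900) → (74.655,74.371) → (186.604,176.656) → (30.799,65.660). Open path.

(Gcodetools for Inkscape — laser output)
G21
G90
G00 X156.360 Y89.903
M4 S903
G1 X77.702 Y22.129 F1324
M5
G00 X57.195 Y50.863
M4 S247
G1 X35.761 Y79.622 F2741
M5
G00 X111.883 Y100.684
M4 S903
G1 X177.504 Y100.684 F1324
G1 X177.504 Y75.643 F1324
G1 X111.883 Y75.643 F1324
G1 X111.883 Y100.684 F1324
M5
G00 X103.311 Y120.984
M4 S903
G1 X151.942 Y162.730 F1324
G1 X89.152 Y71.900 F1324
G1 X74.655 Y74.371 F1324
G1 X186.604 Y176.656 F1324
G1 X30.799 Y65.660 F1324
M5
G00 X0.000 Y0.000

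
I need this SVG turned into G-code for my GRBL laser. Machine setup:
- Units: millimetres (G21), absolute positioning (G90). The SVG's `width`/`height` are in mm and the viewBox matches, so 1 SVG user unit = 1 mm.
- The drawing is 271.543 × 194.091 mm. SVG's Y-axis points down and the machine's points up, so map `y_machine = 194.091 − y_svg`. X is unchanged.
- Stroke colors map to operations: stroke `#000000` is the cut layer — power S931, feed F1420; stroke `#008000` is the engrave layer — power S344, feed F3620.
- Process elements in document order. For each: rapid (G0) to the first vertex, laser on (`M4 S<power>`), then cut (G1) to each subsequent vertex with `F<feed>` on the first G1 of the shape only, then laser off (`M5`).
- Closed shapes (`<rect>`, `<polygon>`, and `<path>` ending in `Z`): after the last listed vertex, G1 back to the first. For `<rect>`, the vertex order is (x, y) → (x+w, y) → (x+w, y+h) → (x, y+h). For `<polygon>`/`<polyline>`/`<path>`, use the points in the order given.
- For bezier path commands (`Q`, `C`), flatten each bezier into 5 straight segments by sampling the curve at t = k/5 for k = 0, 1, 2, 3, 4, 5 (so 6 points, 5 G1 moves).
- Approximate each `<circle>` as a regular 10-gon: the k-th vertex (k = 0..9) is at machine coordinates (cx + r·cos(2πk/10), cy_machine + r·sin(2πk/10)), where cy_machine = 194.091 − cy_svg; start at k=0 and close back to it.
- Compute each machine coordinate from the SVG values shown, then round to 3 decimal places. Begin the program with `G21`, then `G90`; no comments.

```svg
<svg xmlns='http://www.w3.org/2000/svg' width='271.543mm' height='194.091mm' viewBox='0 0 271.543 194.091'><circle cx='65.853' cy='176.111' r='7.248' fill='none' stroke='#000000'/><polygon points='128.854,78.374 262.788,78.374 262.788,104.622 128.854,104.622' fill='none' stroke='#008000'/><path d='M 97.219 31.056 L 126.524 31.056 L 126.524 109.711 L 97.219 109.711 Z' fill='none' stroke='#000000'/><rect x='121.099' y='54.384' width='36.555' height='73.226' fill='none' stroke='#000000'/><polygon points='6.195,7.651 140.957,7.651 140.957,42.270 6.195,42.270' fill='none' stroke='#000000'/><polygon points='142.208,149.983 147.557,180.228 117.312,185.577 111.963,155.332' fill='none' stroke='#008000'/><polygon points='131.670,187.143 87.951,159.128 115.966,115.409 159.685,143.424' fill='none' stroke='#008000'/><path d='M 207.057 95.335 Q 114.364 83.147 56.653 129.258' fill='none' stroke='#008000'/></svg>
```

viewBox `0 0 271.543 194.091` with mm width/height → 1 unit = 1 mm. Flip: y_m = 194.091 − y_svg.

**Shape 1** — `<circle>` circle, stroke `#000000` → cut (S931, F1420). Machine vertices: (73.101,17.980) → (71.717,22.240) → (68.093,24.873) → (63.613,24.873) → (59.989,22.240) → (58.605,17.980) → (59.989,13.720) → (63.613,11.087) → (68.093,11.087) → (71.717,13.720) → (73.101,17.980). Closed: final G1 returns to the first vertex.

**Shape 2** — `<polygon>` rectangle, stroke `#008000` → engrave (S344, F3620). Machine vertices: (128.854,115.717) → (262.788,115.717) → (262.788,89.469) → (128.854,89.469) → (128.854,115.717). Closed: final G1 returns to the first vertex.

**Shape 3** — `<path>` rectangle, stroke `#000000` → cut (S931, F1420). Machine vertices: (97.219,163.035) → (126.524,163.035) → (126.524,84.380) → (97.219,84.380) → (97.219,163.035). Closed: final G1 returns to the first vertex.

**Shape 4** — `<rect>` rectangle, stroke `#000000` → cut (S931, F1420). Machine vertices: (121.099,139.707) → (157.654,139.707) → (157.654,66.481) → (121.099,66.481) → (121.099,139.707). Closed: final G1 returns to the first vertex.

**Shape 5** — `<polygon>` rectangle, stroke `#000000` → cut (S931, F1420). Machine vertices: (6.195,186.440) → (140.957,186.440) → (140.957,151.821) → (6.195,151.821) → (6.195,186.440). Closed: final G1 returns to the first vertex.

**Shape 6** — `<polygon>` regular polygon, stroke `#008000` → engrave (S344, F3620). Machine vertices: (142.208,44.108) → (147.557,13.863) → (117.312,8.514) → (111.963,38.759) → (142.208,44.108). Closed: final G1 returns to the first vertex.

**Shape 7** — `<polygon>` regular polygon, stroke `#008000` → engrave (S344, F3620). Machine vertices: (131.670,6.948) → (87.951,34.963) → (115.966,78.682) → (159.685,50.667) → (131.670,6.948). Closed: final G1 returns to the first vertex.

**Shape 8** — `<path>` quadratic bezier, stroke `#008000` → engrave (S344, F3620). Control points (SVG): P0=(207.057,95.335), P1=(114.364,83.147), P2=(56.653,129.258); sampled at t=k/5. Machine vertices: (207.057,98.756) → (171.379,101.299) → (138.500,99.179) → (108.419,92.394) → (81.137,80.945) → (56.653,64.833). Open path.

G21
G90
G0 X73.101 Y17.980
M4 S931
G1 X71.717 Y22.240 F1420
G1 X68.093 Y24.873
G1 X63.613 Y24.873
G1 X59.989 Y22.240
G1 X58.605 Y17.980
G1 X59.989 Y13.720
G1 X63.613 Y11.087
G1 X68.093 Y11.087
G1 X71.717 Y13.720
G1 X73.101 Y17.980
M5
G0 X128.854 Y115.717
M4 S344
G1 X262.788 Y115.717 F3620
G1 X262.788 Y89.469
G1 X128.854 Y89.469
G1 X128.854 Y115.717
M5
G0 X97.219 Y163.035
M4 S931
G1 X126.524 Y163.035 F1420
G1 X126.524 Y84.380
G1 X97.219 Y84.380
G1 X97.219 Y163.035
M5
G0 X121.099 Y139.707
M4 S931
G1 X157.654 Y139.707 F1420
G1 X157.654 Y66.481
G1 X121.099 Y66.481
G1 X121.099 Y139.707
M5
G0 X6.195 Y186.440
M4 S931
G1 X140.957 Y186.440 F1420
G1 X140.957 Y151.821
G1 X6.195 Y151.821
G1 X6.195 Y186.440
M5
G0 X142.208 Y44.108
M4 S344
G1 X147.557 Y13.863 F3620
G1 X117.312 Y8.514
G1 X111.963 Y38.759
G1 X142.208 Y44.108
M5
G0 X131.670 Y6.948
M4 S344
G1 X87.951 Y34.963 F3620
G1 X115.966 Y78.682
G1 X159.685 Y50.667
G1 X131.670 Y6.948
M5
G0 X207.057 Y98.756
M4 S344
G1 X171.379 Y101.299 F3620
G1 X138.500 Y99.179
G1 X108.419 Y92.394
G1 X81.137 Y80.945
G1 X56.653 Y64.833
M5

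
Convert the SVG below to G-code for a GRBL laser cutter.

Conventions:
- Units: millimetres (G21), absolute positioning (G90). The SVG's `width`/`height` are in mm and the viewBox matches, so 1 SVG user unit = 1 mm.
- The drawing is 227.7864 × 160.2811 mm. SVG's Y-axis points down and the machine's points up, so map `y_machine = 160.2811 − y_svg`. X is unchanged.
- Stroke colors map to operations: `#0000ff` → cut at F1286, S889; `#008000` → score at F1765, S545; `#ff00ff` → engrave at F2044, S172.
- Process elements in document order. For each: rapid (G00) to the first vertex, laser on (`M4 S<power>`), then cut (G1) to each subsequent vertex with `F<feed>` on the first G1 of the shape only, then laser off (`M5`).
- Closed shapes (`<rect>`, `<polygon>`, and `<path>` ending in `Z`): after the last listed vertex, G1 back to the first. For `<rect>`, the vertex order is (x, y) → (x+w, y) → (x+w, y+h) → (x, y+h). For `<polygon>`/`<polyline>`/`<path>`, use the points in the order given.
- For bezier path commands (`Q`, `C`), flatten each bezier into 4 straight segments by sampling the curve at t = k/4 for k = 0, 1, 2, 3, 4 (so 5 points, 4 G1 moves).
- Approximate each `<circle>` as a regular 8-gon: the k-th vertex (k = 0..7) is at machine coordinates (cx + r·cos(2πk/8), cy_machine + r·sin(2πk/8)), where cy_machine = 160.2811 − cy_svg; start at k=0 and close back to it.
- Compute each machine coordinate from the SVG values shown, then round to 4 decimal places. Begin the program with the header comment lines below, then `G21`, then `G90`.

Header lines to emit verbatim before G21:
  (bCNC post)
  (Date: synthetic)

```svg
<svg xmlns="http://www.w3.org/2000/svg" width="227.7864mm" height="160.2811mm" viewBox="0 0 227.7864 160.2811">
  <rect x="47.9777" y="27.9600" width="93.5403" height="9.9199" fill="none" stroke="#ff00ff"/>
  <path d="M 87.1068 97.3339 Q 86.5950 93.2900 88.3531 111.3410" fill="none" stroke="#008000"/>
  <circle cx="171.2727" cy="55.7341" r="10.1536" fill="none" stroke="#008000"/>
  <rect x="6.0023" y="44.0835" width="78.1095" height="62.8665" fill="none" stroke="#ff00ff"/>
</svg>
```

viewBox `0 0 227.7864 160.2811` with mm width/height → 1 unit = 1 mm. Flip: y_m = 160.2811 − y_svg.

**Shape 1** — `<rect>` rectangle, stroke `#ff00ff` → engrave (S172, F2044). Machine vertices: (47.9777,132.3211) → (141.5180,132.3211) → (141.5180,122.4012) → (47.9777,122.4012) → (47.9777,132.3211). Closed: final G1 returns to the first vertex.

**Shape 2** — `<path>` quadratic bezier, stroke `#008000` → score (S545, F1765). Control points (SVG): P0=(87.1068,97.3339), P1=(86.5950,93.2900), P2=(88.3531,111.3410); sampled at t=k/4. Machine vertices: (87.1068,62.9472) → (86.9928,63.5882) → (87.1625,61.4674) → (87.6159,56.5847) → (88.3531,48.9401). Open path.

**Shape 3** — `<circle>` circle, stroke `#008000` → score (S545, F1765). Machine vertices: (181.4263,104.5470) → (178.4524,111.7267) → (171.2727,114.7006) → (164.0930,111.7267) → (161.1191,104.5470) → (164.0930,97.3673) → (171.2727,94.3934) → (178.4524,97.3673) → (181.4263,104.5470). Closed: final G1 returns to the first vertex.

**Shape 4** — `<rect>` rectangle, stroke `#ff00ff` → engrave (S172, F2044). Machine vertices: (6.0023,116.1976) → (84.1118,116.1976) → (84.1118,53.3311) → (6.0023,53.3311) → (6.0023,116.1976). Closed: final G1 returns to the first vertex.

(bCNC post)
(Date: synthetic)
G21
G90
G00 X47.9777 Y132.3211
M4 S172
G1 X141.5180 Y132.3211 F2044
G1 X141.5180 Y122.4012
G1 X47.9777 Y122.4012
G1 X47.9777 Y132.3211
M5
G00 X87.1068 Y62.9472
M4 S545
G1 X86.9928 Y63.5882 F1765
G1 X87.1625 Y61.4674
G1 X87.6159 Y56.5847
G1 X88.3531 Y48.9401
M5
G00 X181.4263 Y104.5470
M4 S545
G1 X178.4524 Y111.7267 F1765
G1 X171.2727 Y114.7006
G1 X164.0930 Y111.7267
G1 X161.1191 Y104.5470
G1 X164.0930 Y97.3673
G1 X171.2727 Y94.3934
G1 X178.4524 Y97.3673
G1 X181.4263 Y104.5470
M5
G00 X6.0023 Y116.1976
M4 S172
G1 X84.1118 Y116.1976 F2044
G1 X84.1118 Y53.3311
G1 X6.0023 Y53.3311
G1 X6.0023 Y116.1976
M5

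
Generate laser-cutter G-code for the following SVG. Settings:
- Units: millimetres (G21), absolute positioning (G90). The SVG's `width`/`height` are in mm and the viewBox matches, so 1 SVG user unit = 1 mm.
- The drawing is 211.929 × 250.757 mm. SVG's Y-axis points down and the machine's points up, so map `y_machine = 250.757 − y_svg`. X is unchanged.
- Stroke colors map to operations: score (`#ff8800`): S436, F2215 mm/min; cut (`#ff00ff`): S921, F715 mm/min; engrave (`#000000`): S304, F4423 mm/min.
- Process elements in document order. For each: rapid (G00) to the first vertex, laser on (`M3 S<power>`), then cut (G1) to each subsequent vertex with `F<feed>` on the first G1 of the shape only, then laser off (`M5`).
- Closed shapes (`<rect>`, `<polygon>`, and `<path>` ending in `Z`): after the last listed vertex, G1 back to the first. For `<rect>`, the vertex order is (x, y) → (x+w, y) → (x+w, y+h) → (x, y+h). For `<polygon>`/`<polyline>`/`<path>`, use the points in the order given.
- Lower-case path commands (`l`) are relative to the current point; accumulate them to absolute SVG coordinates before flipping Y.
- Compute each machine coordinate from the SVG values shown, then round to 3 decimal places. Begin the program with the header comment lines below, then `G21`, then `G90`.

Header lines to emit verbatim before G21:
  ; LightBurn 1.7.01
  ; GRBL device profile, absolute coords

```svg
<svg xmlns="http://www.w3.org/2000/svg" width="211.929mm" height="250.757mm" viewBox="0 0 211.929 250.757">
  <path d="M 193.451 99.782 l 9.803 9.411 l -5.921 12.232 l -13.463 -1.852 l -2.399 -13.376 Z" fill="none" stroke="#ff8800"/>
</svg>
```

1 u = 1 mm; y_m = 250.757 − y.

[1] `<path>` regular polygon, #ff8800→score S436 F2215: (193.451,150.975) → (203.254,141.564) → (197.333,129.332) → (183.870,131.184) → (181.471,144.560) → (193.451,150.975) (closed)

; LightBurn 1.7.01
; GRBL device profile, absolute coords
G21
G90
G00 X193.451 Y150.975
M3 S436
G1 X203.254 Y141.564 F2215
G1 X197.333 Y129.332
G1 X183.870 Y131.184
G1 X181.471 Y144.560
G1 X193.451 Y150.975
M5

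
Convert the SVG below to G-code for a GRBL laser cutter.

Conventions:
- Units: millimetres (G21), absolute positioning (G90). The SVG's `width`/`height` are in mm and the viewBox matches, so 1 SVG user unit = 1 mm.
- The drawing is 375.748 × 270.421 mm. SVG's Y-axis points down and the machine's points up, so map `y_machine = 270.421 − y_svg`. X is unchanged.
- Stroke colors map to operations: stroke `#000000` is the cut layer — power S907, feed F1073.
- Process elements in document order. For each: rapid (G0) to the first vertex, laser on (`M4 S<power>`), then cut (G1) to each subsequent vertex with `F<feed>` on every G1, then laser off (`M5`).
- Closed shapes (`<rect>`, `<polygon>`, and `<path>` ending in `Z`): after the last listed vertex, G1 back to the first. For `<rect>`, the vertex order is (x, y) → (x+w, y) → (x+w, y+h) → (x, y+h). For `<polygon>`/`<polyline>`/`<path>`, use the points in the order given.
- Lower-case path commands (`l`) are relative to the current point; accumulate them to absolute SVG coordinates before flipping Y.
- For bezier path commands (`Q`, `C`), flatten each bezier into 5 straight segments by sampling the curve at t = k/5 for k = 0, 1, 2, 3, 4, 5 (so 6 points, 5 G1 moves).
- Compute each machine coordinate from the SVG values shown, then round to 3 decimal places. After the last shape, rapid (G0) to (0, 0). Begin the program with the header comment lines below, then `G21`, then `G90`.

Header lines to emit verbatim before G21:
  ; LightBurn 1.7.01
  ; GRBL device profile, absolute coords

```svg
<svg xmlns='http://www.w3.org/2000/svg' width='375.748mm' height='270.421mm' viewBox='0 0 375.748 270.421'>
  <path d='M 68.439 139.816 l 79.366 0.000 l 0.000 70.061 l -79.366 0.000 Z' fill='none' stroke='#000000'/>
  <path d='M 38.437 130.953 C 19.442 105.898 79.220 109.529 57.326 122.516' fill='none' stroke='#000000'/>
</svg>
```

; LightBurn 1.7.01
; GRBL device profile, absolute coords
G21
G90
G0 X68.439 Y130.605
M4 S907
G1 X147.805 Y130.605 F1073
G1 X147.805 Y60.544 F1073
G1 X68.439 Y60.544 F1073
G1 X68.439 Y130.605 F1073
M5
G0 X38.437 Y139.468
M4 S907
G1 X35.209 Y151.213 F1073
G1 X43.186 Y157.002 F1073
G1 X54.665 Y157.761 F1073
G1 X61.945 Y154.420 F1073
G1 X57.326 Y147.905 F1073
M5
G0 X0.000 Y0.000

Since the viewBox matches the mm dimensions, user units are millimetres directly. The only transform is the Y-flip y_m = 270.421 − y_svg.

Shape 1 is a rectangle drawn with `<path>`. Its stroke #000000 means cut at S907, F1073. After flipping Y the toolpath is (68.439,130.605) → (147.805,130.605) → (147.805,60.544) → (68.439,60.544) → (68.439,130.605), returning to the start.

Shape 2 is a cubic bezier drawn with `<path>`. Its stroke #000000 means cut at S907, F1073. After flipping Y the toolpath is (38.437,139.468) → (35.209,151.213) → (43.186,157.002) → (54.665,157.761) → (61.945,154.420) → (57.326,147.905).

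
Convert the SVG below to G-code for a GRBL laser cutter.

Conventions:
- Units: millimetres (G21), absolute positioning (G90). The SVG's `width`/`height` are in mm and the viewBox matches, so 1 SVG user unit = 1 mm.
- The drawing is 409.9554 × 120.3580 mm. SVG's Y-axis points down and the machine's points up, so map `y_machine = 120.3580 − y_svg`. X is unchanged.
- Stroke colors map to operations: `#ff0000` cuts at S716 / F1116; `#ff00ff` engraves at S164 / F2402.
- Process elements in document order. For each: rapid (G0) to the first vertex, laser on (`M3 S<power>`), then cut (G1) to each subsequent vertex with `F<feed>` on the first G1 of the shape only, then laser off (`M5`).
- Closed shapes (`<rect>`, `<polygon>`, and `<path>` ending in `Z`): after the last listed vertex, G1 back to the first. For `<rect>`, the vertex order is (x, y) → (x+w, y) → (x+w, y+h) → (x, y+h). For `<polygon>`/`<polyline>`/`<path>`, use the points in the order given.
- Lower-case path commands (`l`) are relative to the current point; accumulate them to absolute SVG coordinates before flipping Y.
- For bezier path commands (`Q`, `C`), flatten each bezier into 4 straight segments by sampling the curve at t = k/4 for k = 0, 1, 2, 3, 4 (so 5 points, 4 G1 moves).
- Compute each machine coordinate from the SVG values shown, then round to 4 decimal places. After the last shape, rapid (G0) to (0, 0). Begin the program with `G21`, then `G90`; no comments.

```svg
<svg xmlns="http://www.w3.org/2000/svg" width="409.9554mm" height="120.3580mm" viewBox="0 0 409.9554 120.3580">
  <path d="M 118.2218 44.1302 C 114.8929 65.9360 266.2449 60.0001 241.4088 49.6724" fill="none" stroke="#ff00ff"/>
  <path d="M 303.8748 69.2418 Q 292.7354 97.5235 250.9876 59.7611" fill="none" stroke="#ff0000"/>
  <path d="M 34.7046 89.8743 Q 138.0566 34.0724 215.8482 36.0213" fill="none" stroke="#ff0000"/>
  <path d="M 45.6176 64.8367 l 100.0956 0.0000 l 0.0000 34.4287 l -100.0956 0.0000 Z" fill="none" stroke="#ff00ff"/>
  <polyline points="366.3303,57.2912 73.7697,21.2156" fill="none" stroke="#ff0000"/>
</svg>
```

G21
G90
G0 X118.2218 Y76.2278
M3 S164
G1 X139.5580 Y64.7102 F2402
G1 X187.8805 Y61.4066
G1 X232.1704 Y64.1281
G1 X241.4088 Y70.6856
M5
G0 X303.8748 Y51.1162
M3 S716
G1 X296.3921 Y41.1031 F1116
G1 X285.0833 Y39.3455
G1 X269.9485 Y45.8435
G1 X250.9876 Y60.5969
M5
G0 X34.7046 Y30.4837
M3 S716
G1 X84.7831 Y54.7752 F1116
G1 X131.6665 Y71.8479
G1 X175.3549 Y81.7017
G1 X215.8482 Y84.3367
M5
G0 X45.6176 Y55.5213
M3 S164
G1 X145.7132 Y55.5213 F2402
G1 X145.7132 Y21.0926
G1 X45.6176 Y21.0926
G1 X45.6176 Y55.5213
M5
G0 X366.3303 Y63.0668
M3 S716
G1 X73.7697 Y99.1424 F1116
M5
G0 X0.0000 Y0.0000

1 u = 1 mm; y_m = 120.3580 − y.

[1] `<path>` cubic bezier, #ff00ff→engrave S164 F2402: (118.2218,76.2278) → (139.5580,64.7102) → (187.8805,61.4066) → (232.1704,64.1281) → (241.4088,70.6856)

[2] `<path>` quadratic bezier, #ff0000→cut S716 F1116: (303.8748,51.1162) → (296.3921,41.1031) → (285.0833,39.3455) → (269.9485,45.8435) → (250.9876,60.5969)

[3] `<path>` quadratic bezier, #ff0000→cut S716 F1116: (34.7046,30.4837) → (84.7831,54.7752) → (131.6665,71.8479) → (175.3549,81.7017) → (215.8482,84.3367)

[4] `<path>` rectangle, #ff00ff→engrave S164 F2402: (45.6176,55.5213) → (145.7132,55.5213) → (145.7132,21.0926) → (45.6176,21.0926) → (45.6176,55.5213) (closed)

[5] `<polyline>` line segment, #ff0000→cut S716 F1116: (366.3303,63.0668) → (73.7697,99.1424)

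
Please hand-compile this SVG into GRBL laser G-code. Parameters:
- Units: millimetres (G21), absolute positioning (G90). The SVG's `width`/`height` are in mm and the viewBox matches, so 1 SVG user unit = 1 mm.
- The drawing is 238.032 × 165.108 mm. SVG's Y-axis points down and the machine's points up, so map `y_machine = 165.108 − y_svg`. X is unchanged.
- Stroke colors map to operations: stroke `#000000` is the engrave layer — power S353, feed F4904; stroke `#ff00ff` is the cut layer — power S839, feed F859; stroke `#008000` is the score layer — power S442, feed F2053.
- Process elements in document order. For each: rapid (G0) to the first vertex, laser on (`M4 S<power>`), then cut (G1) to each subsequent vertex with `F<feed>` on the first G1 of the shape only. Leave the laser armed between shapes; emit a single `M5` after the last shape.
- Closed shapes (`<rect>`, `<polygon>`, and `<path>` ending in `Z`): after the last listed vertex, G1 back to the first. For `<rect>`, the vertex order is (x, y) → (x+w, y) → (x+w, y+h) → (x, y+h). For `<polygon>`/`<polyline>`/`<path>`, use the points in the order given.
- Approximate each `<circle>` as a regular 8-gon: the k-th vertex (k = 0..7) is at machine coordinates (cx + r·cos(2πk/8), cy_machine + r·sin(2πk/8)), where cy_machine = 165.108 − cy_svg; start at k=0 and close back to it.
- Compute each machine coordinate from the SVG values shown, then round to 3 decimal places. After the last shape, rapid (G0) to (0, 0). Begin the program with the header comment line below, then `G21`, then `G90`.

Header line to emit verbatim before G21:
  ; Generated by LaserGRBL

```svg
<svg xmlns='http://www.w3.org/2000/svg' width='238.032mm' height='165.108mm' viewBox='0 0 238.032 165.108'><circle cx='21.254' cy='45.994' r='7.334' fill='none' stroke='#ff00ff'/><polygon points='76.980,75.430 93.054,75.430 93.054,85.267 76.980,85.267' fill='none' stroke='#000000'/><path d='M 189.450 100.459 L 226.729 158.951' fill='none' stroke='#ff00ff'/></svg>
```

viewBox `0 0 238.032 165.108` with mm width/height → 1 unit = 1 mm. Flip: y_m = 165.108 − y_svg.

**Shape 1** — `<circle>` circle, stroke `#ff00ff` → cut (S839, F859). Machine vertices: (28.588,119.114) → (26.440,124.300) → (21.254,126.448) → (16.068,124.300) → (13.920,119.114) → (16.068,113.928) → (21.254,111.780) → (26.440,113.928) → (28.588,119.114). Closed: final G1 returns to the first vertex.

**Shape 2** — `<polygon>` rectangle, stroke `#000000` → engrave (S353, F4904). Machine vertices: (76.980,89.678) → (93.054,89.678) → (93.054,79.841) → (76.980,79.841) → (76.980,89.678). Closed: final G1 returns to the first vertex.

**Shape 3** — `<path>` line segment, stroke `#ff00ff` → cut (S839, F859). Machine vertices: (189.450,64.649) → (226.729,6.157). Open path.

; Generated by LaserGRBL
G21
G90
G0 X28.588 Y119.114
M4 S839
G1 X26.440 Y124.300 F859
G1 X21.254 Y126.448
G1 X16.068 Y124.300
G1 X13.920 Y119.114
G1 X16.068 Y113.928
G1 X21.254 Y111.780
G1 X26.440 Y113.928
G1 X28.588 Y119.114
G0 X76.980 Y89.678
M4 S353
G1 X93.054 Y89.678 F4904
G1 X93.054 Y79.841
G1 X76.980 Y79.841
G1 X76.980 Y89.678
G0 X189.450 Y64.649
M4 S839
G1 X226.729 Y6.157 F859
M5
G0 X0.000 Y0.000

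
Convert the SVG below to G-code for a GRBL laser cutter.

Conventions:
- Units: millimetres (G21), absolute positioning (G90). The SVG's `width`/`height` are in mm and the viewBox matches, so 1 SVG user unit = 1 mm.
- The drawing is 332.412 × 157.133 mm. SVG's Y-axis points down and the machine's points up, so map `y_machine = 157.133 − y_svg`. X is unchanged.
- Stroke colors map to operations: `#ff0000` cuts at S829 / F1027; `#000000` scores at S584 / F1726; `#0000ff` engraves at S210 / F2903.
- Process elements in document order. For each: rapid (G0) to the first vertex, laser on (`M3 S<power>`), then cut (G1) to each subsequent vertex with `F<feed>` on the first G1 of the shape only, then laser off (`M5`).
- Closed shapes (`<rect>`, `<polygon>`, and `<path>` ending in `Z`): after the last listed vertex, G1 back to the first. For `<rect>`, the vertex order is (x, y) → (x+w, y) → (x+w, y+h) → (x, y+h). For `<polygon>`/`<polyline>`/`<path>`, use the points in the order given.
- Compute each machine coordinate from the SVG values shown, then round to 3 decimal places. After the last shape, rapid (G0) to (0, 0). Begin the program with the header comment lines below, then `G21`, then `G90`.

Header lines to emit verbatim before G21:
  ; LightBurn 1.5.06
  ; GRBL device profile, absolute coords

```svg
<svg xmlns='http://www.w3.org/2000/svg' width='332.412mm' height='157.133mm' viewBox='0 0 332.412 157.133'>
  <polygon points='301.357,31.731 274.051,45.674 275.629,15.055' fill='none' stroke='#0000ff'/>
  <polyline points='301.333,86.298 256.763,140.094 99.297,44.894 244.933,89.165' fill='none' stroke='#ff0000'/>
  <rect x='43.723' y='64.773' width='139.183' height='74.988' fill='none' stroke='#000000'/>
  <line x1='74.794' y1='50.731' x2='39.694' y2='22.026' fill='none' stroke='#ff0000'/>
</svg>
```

; LightBurn 1.5.06
; GRBL device profile, absolute coords
G21
G90
G0 X301.357 Y125.402
M3 S210
G1 X274.051 Y111.459 F2903
G1 X275.629 Y142.078
G1 X301.357 Y125.402
M5
G0 X301.333 Y70.835
M3 S829
G1 X256.763 Y17.039 F1027
G1 X99.297 Y112.239
G1 X244.933 Y67.968
M5
G0 X43.723 Y92.360
M3 S584
G1 X182.906 Y92.360 F1726
G1 X182.906 Y17.372
G1 X43.723 Y17.372
G1 X43.723 Y92.360
M5
G0 X74.794 Y106.402
M3 S829
G1 X39.694 Y135.107 F1027
M5
G0 X0.000 Y0.000

1 u = 1 mm; y_m = 157.133 − y.

[1] `<polygon>` regular polygon, #0000ff→engrave S210 F2903: (301.357,125.402) → (274.051,111.459) → (275.629,142.078) → (301.357,125.402) (closed)

[2] `<polyline>` open polyline, #ff0000→cut S829 F1027: (301.333,70.835) → (256.763,17.039) → (99.297,112.239) → (244.933,67.968)

[3] `<rect>` rectangle, #000000→score S584 F1726: (43.723,92.360) → (182.906,92.360) → (182.906,17.372) → (43.723,17.372) → (43.723,92.360) (closed)

[4] `<line>` line segment, #ff0000→cut S829 F1027: (74.794,106.402) → (39.694,135.107)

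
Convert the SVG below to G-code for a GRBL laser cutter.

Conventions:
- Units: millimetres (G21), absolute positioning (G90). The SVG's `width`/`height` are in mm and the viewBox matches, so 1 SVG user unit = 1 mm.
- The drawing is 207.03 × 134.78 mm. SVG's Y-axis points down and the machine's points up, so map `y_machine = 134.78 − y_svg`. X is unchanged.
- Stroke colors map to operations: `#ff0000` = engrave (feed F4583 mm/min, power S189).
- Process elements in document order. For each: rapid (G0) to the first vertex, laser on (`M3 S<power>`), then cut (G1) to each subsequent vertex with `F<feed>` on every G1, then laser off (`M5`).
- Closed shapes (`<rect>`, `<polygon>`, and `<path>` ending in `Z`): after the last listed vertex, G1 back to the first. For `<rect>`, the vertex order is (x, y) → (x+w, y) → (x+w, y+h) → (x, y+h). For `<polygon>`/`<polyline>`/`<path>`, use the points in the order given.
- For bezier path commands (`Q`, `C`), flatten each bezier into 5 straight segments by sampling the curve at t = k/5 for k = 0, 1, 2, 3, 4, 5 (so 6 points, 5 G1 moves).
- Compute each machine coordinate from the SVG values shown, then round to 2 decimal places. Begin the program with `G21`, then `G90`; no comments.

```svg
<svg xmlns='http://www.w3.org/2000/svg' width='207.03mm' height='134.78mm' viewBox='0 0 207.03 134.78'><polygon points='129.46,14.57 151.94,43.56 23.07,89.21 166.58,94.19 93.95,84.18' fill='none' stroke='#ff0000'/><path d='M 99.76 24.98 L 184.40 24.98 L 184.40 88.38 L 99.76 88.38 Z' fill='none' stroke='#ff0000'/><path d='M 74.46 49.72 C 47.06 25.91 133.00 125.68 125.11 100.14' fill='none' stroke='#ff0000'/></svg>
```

viewBox `0 0 207.03 134.78` with mm width/height → 1 unit = 1 mm. Flip: y_m = 134.78 − y_svg.

**Shape 1** — `<polygon>` closed polygon, stroke `#ff0000` → engrave (S189, F4583). Machine vertices: (129.46,120.21) → (151.94,91.22) → (23.07,45.57) → (166.58,40.59) → (93.95,50.60) → (129.46,120.21). Closed: final G1 returns to the first vertex.

**Shape 2** — `<path>` rectangle, stroke `#ff0000` → engrave (S189, F4583). Machine vertices: (99.76,109.80) → (184.40,109.80) → (184.40,46.40) → (99.76,46.40) → (99.76,109.80). Closed: final G1 returns to the first vertex.

**Shape 3** — `<path>` cubic bezier, stroke `#ff0000` → engrave (S189, F4583). Control points (SVG): P0=(74.46,49.72), P1=(47.06,25.91), P2=(133.00,125.68), P3=(125.11,100.14); sampled at t=k/5. Machine vertices: (74.46,85.06) → (69.96,86.51) → (82.72,70.24) → (102.80,48.21) → (120.24,32.36) → (125.11,34.64). Open path.

G21
G90
G0 X129.46 Y120.21
M3 S189
G1 X151.94 Y91.22 F4583
G1 X23.07 Y45.57 F4583
G1 X166.58 Y40.59 F4583
G1 X93.95 Y50.60 F4583
G1 X129.46 Y120.21 F4583
M5
G0 X99.76 Y109.80
M3 S189
G1 X184.40 Y109.80 F4583
G1 X184.40 Y46.40 F4583
G1 X99.76 Y46.40 F4583
G1 X99.76 Y109.80 F4583
M5
G0 X74.46 Y85.06
M3 S189
G1 X69.96 Y86.51 F4583
G1 X82.72 Y70.24 F4583
G1 X102.80 Y48.21 F4583
G1 X120.24 Y32.36 F4583
G1 X125.11 Y34.64 F4583
M5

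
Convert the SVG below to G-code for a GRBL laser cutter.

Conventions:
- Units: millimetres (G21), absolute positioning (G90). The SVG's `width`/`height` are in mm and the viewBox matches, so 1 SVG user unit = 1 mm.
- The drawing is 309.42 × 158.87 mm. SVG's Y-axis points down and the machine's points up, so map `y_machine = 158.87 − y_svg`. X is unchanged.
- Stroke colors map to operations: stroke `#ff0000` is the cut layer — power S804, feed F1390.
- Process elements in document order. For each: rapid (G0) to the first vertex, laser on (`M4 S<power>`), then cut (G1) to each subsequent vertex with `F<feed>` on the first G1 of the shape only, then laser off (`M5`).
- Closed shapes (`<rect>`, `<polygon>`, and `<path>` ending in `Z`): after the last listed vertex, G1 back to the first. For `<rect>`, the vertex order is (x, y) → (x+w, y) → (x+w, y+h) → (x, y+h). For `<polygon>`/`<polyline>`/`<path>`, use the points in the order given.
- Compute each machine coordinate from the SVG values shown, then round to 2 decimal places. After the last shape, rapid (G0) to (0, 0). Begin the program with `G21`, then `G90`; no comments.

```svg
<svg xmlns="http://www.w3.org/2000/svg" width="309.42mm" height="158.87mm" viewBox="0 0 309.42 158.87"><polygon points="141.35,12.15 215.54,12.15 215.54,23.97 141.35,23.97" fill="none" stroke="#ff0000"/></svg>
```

G21
G90
G0 X141.35 Y146.72
M4 S804
G1 X215.54 Y146.72 F1390
G1 X215.54 Y134.90
G1 X141.35 Y134.90
G1 X141.35 Y146.72
M5
G0 X0.00 Y0.00

viewBox `0 0 309.42 158.87` with mm width/height → 1 unit = 1 mm. Flip: y_m = 158.87 − y_svg.

**Shape 1** — `<polygon>` rectangle, stroke `#ff0000` → cut (S804, F1390). Machine vertices: (141.35,146.72) → (215.54,146.72) → (215.54,134.90) → (141.35,134.90) → (141.35,146.72). Closed: final G1 returns to the first vertex.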